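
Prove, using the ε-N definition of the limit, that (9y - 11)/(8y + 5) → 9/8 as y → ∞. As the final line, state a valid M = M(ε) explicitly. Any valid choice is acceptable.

M = (133/64)/ε

Suppose ε > 0. We seek M > 0 such that y > M implies |(9y - 11)/(8y + 5) − (9/8)| < ε.
(9y - 11)/(8y + 5) − (9/8) = (8(9y - 11) − 9(8y + 5)) / (8(8y + 5)) = -133/(8(8y + 5)).
For y > 0 we have 8y + 5 > 8y, so |(9y - 11)/(8y + 5) − (9/8)| = 133/(8(8y + 5)) < 133/(8·8y) = (133/64)/y.
Thus |(9y - 11)/(8y + 5) − (9/8)| < ε whenever y > (133/64)/ε.
Take M = (133/64)/ε. If y > M then |(9y - 11)/(8y + 5) − (9/8)| < (133/64)/y < ε.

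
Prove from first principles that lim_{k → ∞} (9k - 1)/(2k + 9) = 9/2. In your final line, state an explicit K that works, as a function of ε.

Let ε > 0. For k ≥ 1, |(9k - 1)/(2k + 9) − (9/2)| = |-83|/(2(2k + 9)) = 83/(2(2k + 9)).
Since 2k + 9 ≥ 2k for k ≥ 1, this is ≤ 83/(2·2k) = (83/4)/k.
So |(9k - 1)/(2k + 9) − (9/2)| < ε whenever k > (83/4)/ε.
Take K = (83/4)/ε. If k > K then |(9k - 1)/(2k + 9) − (9/2)| ≤ (83/4)/k < ε.

K = (83/4)/ε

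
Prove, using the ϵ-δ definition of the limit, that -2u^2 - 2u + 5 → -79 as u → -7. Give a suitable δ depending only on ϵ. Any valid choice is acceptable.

Let ϵ > 0. We want δ > 0 such that 0 < |u + 7| < δ implies |(-2u^2 - 2u + 5) + 79| < ϵ.
(-2u^2 - 2u + 5) + 79 = -2u^2 - 2u + 84 = (u + 7)(-2u + 12).
So |(-2u^2 - 2u + 5) + 79| = |u + 7|·|-2u + 12|.
Assume first that |u + 7| < 2, so |u| < 9. Then |-2u + 12| ≤ 2·9 + 12 = 30.
Hence |(-2u^2 - 2u + 5) + 79| ≤ 30|u + 7| < ϵ provided |u + 7| < ϵ/30.
Take δ = min(2, ϵ/30). Then 0 < |u + 7| < δ gives both |u + 7| < 2 and |u + 7| < ϵ/30, so |(-2u^2 - 2u + 5) + 79| < ϵ.

δ = min(2, ϵ/30)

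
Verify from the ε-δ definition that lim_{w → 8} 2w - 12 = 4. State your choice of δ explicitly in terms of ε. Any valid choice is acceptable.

Fix ε > 0. We need δ > 0 so that 0 < |w − 8| < δ implies |(2w - 12) − 4| < ε.
|(2w - 12) − 4| = |2w - 16| = 2|w − 8|.
So 2|w − 8| < ε exactly when |w − 8| < ε/2.
Take δ = ε/2. If 0 < |w − 8| < δ then |(2w - 12) − 4| = 2|w − 8| < 2·(ε/2) = ε.

δ = ε/2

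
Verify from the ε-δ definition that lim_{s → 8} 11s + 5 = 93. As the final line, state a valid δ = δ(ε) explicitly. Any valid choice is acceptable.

Suppose ε > 0. We need δ > 0 so that 0 < |s − 8| < δ implies |(11s + 5) − 93| < ε.
Since (11s + 5) − 93 = 11(s − 8), we have |(11s + 5) − 93| = 11|s − 8|.
Thus it suffices that |s − 8| < ε/11.
Choosing δ = ε/11 gives |(11s + 5) − 93| = 11|s − 8| < ε whenever |s − 8| < δ.

δ = ε/11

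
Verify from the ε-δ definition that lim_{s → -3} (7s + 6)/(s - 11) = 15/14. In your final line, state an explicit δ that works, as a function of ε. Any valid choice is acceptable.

δ = min(7, (98/83)ε)

Suppose ε > 0. We want δ > 0 with 0 < |s + 3| < δ ⇒ |(7s + 6)/(s - 11) − (15/14)| < ε.
Combining over a common denominator, (7s + 6)/(s - 11) − (15/14) = [(7s + 6)·(-14) − (-15)·(s - 11)] / [(-14)·(s - 11)] = -83(s + 3) / ((-14)(s - 11)).
So |(7s + 6)/(s - 11) − (15/14)| = 83|s + 3| / (14·|s − 11|).
Require δ ≤ 7, so |s − 11| ≥ |-14| − |s + 3| > 14 − 7 = 7.
Hence |(7s + 6)/(s - 11) − (15/14)| < 83|s + 3|/(14·7) = (83/98)|s + 3|, which is < ε once |s + 3| < (98/83)ε.
Take δ = min(7, (98/83)ε). Then 0 < |s + 3| < δ forces both bounds, so |(7s + 6)/(s - 11) − (15/14)| < ε.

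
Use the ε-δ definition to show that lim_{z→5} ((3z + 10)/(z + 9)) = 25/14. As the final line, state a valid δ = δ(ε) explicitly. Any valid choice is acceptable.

Let ε > 0 be given. We want δ > 0 with 0 < |z − 5| < δ ⇒ |(3z + 10)/(z + 9) − (25/14)| < ε.
Combining over a common denominator, (3z + 10)/(z + 9) − (25/14) = [(3z + 10)·14 − 25·(z + 9)] / [14·(z + 9)] = 17(z − 5) / (14(z + 9)).
So |(3z + 10)/(z + 9) − (25/14)| = 17|z − 5| / (14·|z + 9|).
Require δ ≤ 7, so |z + 9| ≥ |14| − |z − 5| > 14 − 7 = 7.
Hence |(3z + 10)/(z + 9) − (25/14)| < 17|z − 5|/(14·7) = (17/98)|z − 5|, which is < ε once |z − 5| < (98/17)ε.
Take δ = min(7, (98/17)ε). Then 0 < |z − 5| < δ forces both bounds, so |(3z + 10)/(z + 9) − (25/14)| < ε.

δ = min(7, (98/17)ε)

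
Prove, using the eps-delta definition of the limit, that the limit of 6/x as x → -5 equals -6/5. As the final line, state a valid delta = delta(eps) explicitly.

Let eps > 0. We seek delta > 0 such that 0 < |x + 5| < delta implies |6/x + 6/5| < eps.
|6/x + 6/5| = 6·|-5 − x|/(5·|x|) = 6|x + 5|/(5|x|).
Require delta ≤ 5/2 so that |x| > 5 − 5/2 = 5/2, hence 5|x| > 25/2.
Then |6/x + 6/5| < 6|x + 5|/(25/2), which is < eps when |x + 5| < (25/12)eps.
Take delta = min(5/2, (25/12)eps). Then 0 < |x + 5| < delta gives both |x + 5| < 5/2 and |x + 5| < (25/12)eps, so |6/x + 6/5| < eps.

delta = min(5/2, (25/12)eps)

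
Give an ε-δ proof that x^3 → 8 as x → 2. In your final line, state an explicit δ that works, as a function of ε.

δ = min(1, ε/19)

Fix ε > 0. We seek δ > 0 with 0 < |x − 2| < δ ⇒ |x^3 − 8| < ε.
Factor: x^3 − 8 = (x − 2)(x^2 + 2x + 4), so |x^3 − 8| = |x − 2|·|x^2 + 2x + 4|.
Impose δ ≤ 1 so that |x| < 3; then |x^2 + 2x + 4| ≤ 19.
Hence |x^3 − 8| ≤ 19|x − 2|, which is < ε once |x − 2| < ε/19.
Take δ = min(1, ε/19). If 0 < |x − 2| < δ then both bounds hold and |x^3 − 8| ≤ 19|x − 2| < 19·(ε/19) = ε.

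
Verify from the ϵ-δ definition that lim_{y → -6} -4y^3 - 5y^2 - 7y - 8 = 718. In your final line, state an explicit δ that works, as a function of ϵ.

Let ϵ > 0 be given. We want δ > 0 such that 0 < |y + 6| < δ implies |(-4y^3 - 5y^2 - 7y - 8) − 718| < ϵ.
(-4y^3 - 5y^2 - 7y - 8) − 718 = -4y^3 - 5y^2 - 7y - 726 = (y + 6)(-4y^2 + 19y - 121).
So |(-4y^3 - 5y^2 - 7y - 8) − 718| = |y + 6|·|-4y^2 + 19y - 121|.
Assume first that |y + 6| < 2, so |y| < 8. Then |-4y^2 + 19y - 121| ≤ 4·8^2 + 19·8 + 121 = 529.
Hence |(-4y^3 - 5y^2 - 7y - 8) − 718| ≤ 529|y + 6| < ϵ provided |y + 6| < ϵ/529.
Take δ = min(2, ϵ/529). Then 0 < |y + 6| < δ gives both |y + 6| < 2 and |y + 6| < ϵ/529, so |(-4y^3 - 5y^2 - 7y - 8) − 718| < ϵ.

δ = min(2, ϵ/529)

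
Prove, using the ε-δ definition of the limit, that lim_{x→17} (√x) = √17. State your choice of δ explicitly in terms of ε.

Fix ε > 0. We want δ > 0 such that 0 < |x − 17| < δ implies |√x − √17| < ε.
Rationalise: √x − √17 = (x − 17)/(√x + √17), so |√x − √17| = |x − 17|/(√x + √17).
Restrict δ ≤ 17 so that |x − 17| < 17 forces x > 0, and then √x + √17 > √17.
Hence |√x − √17| < |x − 17|/√17, which is < ε once |x − 17| < √17·ε.
Take δ = min(17, √17·ε). If 0 < |x − 17| < δ then x > 0 and |√x − √17| < |x − 17|/√17 < ε.

δ = min(17, √17·ε)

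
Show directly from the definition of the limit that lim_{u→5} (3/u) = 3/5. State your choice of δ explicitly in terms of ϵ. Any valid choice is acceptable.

Let ϵ > 0 be given. We seek δ > 0 such that 0 < |u − 5| < δ implies |3/u − (3/5)| < ϵ.
|3/u − (3/5)| = 3·|5 − u|/(5·|u|) = 3|u − 5|/(5|u|).
Restrict δ ≤ 5/2. Then |u − 5| < 5/2 gives |u| > 5/2, so 5|u| > 25/2.
Then |3/u − (3/5)| < 3|u − 5|/(25/2), which is < ϵ when |u − 5| < (25/6)ϵ.
Take δ = min(5/2, (25/6)ϵ). Then 0 < |u − 5| < δ gives both |u − 5| < 5/2 and |u − 5| < (25/6)ϵ, so |3/u − (3/5)| < ϵ.

δ = min(5/2, (25/6)ϵ)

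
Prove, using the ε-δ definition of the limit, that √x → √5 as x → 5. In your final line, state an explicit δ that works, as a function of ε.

Let ε > 0 be given. We want δ > 0 such that 0 < |x − 5| < δ implies |√x − √5| < ε.
Multiplying by the conjugate, |√x − √5| = |x − 5|/(√x + √5).
Restrict δ ≤ 5 so that |x − 5| < 5 forces x > 0, and then √x + √5 > √5.
Hence |√x − √5| < |x − 5|/√5, which is < ε once |x − 5| < √5·ε.
Take δ = min(5, √5·ε). If 0 < |x − 5| < δ then x > 0 and |√x − √5| < |x − 5|/√5 < ε.

δ = min(5, √5·ε)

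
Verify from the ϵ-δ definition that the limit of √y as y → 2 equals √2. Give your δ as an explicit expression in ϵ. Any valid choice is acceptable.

δ = min(2, √2·ϵ)

Let ϵ > 0 be given. We want δ > 0 such that 0 < |y − 2| < δ implies |√y − √2| < ϵ.
Multiplying by the conjugate, |√y − √2| = |y − 2|/(√y + √2).
Restrict δ ≤ 2 so that |y − 2| < 2 forces y > 0, and then √y + √2 > √2.
Hence |√y − √2| < |y − 2|/√2, which is < ϵ once |y − 2| < √2·ϵ.
Take δ = min(2, √2·ϵ). If 0 < |y − 2| < δ then y > 0 and |√y − √2| < |y − 2|/√2 < ϵ.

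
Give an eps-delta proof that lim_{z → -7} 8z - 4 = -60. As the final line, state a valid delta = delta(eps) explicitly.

delta = eps/8

Suppose eps > 0. We need delta > 0 so that 0 < |z + 7| < delta implies |(8z - 4) + 60| < eps.
Since (8z - 4) + 60 = 8(z + 7), we have |(8z - 4) + 60| = 8|z + 7|.
So 8|z + 7| < eps exactly when |z + 7| < eps/8.
Take delta = eps/8. If 0 < |z + 7| < delta then |(8z - 4) + 60| = 8|z + 7| < 8·(eps/8) = eps.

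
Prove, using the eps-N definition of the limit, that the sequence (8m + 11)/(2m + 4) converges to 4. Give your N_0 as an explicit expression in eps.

Suppose eps > 0. For m ≥ 1, |(8m + 11)/(2m + 4) − 4| = |-10|/(2(2m + 4)) = 10/(2(2m + 4)).
Since 2m + 4 ≥ 2m for m ≥ 1, this is ≤ 10/(2·2m) = (5/2)/m.
So |(8m + 11)/(2m + 4) − 4| < eps whenever m > (5/2)/eps.
Take N_0 = (5/2)/eps. If m > N_0 then |(8m + 11)/(2m + 4) − 4| ≤ (5/2)/m < eps.

N_0 = (5/2)/eps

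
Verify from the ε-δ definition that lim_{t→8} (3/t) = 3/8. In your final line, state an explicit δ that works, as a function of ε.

δ = min(4, (32/3)ε)

Suppose ε > 0. We seek δ > 0 such that 0 < |t − 8| < δ implies |3/t − (3/8)| < ε.
|3/t − (3/8)| = 3·|8 − t|/(8·|t|) = 3|t − 8|/(8|t|).
Restrict δ ≤ 4. Then |t − 8| < 4 gives |t| > 4, so 8|t| > 32.
Then |3/t − (3/8)| < 3|t − 8|/32, which is < ε when |t − 8| < (32/3)ε.
Take δ = min(4, (32/3)ε). Then 0 < |t − 8| < δ gives both |t − 8| < 4 and |t − 8| < (32/3)ε, so |3/t − (3/8)| < ε.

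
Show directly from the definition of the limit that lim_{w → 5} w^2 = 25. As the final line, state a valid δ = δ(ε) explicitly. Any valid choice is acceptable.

Fix ε > 0. We seek δ > 0 with 0 < |w − 5| < δ ⇒ |w^2 − 25| < ε.
Factor: w^2 − 25 = (w − 5)(w + 5), so |w^2 − 25| = |w − 5|·|w + 5|.
Impose δ ≤ 1 so that |w| < 6; then |w + 5| ≤ 11.
Hence |w^2 − 25| ≤ 11|w − 5|, which is < ε once |w − 5| < ε/11.
Take δ = min(1, ε/11). If 0 < |w − 5| < δ then both bounds hold and |w^2 − 25| ≤ 11|w − 5| < 11·(ε/11) = ε.

δ = min(1, ε/11)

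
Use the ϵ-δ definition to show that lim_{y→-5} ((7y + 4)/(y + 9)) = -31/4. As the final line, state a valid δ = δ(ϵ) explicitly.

δ = min(2, (8/59)ϵ)

Suppose ϵ > 0. We want δ > 0 with 0 < |y + 5| < δ ⇒ |(7y + 4)/(y + 9) + 31/4| < ϵ.
Combining over a common denominator, (7y + 4)/(y + 9) + 31/4 = [(7y + 4)·4 − (-31)·(y + 9)] / [4·(y + 9)] = 59(y + 5) / (4(y + 9)).
So |(7y + 4)/(y + 9) + 31/4| = 59|y + 5| / (4·|y + 9|).
Restrict δ ≤ 2. Then |y + 5| < 2 gives |y + 9| = |(y + 5) + 4| ≥ 4 − 2 = 2.
Hence |(7y + 4)/(y + 9) + 31/4| < 59|y + 5|/(4·2) = (59/8)|y + 5|, which is < ϵ once |y + 5| < (8/59)ϵ.
Take δ = min(2, (8/59)ϵ). Then 0 < |y + 5| < δ forces both bounds, so |(7y + 4)/(y + 9) + 31/4| < ϵ.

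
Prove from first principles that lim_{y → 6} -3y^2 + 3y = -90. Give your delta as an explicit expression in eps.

delta = min(1, eps/36)

Let eps > 0 be given. We want delta > 0 such that 0 < |y − 6| < delta implies |(-3y^2 + 3y) + 90| < eps.
(-3y^2 + 3y) + 90 = -3y^2 + 3y + 90 = (y − 6)(-3y - 15).
So |(-3y^2 + 3y) + 90| = |y − 6|·|-3y - 15|.
Require delta ≤ 1. Then |y − 6| < 1 gives |y| < 7, and by the triangle inequality |-3y - 15| ≤ 3·7 + 15 = 36.
Hence |(-3y^2 + 3y) + 90| ≤ 36|y − 6| < eps provided |y − 6| < eps/36.
Choosing delta = min(1, eps/36) ensures both conditions, hence |(-3y^2 + 3y) + 90| < eps.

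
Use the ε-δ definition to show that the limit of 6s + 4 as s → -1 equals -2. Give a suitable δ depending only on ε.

Let ε > 0 be given. We need δ > 0 so that 0 < |s + 1| < δ implies |(6s + 4) + 2| < ε.
|(6s + 4) + 2| = |6s + 6| = 6|s + 1|.
So 6|s + 1| < ε exactly when |s + 1| < ε/6.
Take δ = ε/6. If 0 < |s + 1| < δ then |(6s + 4) + 2| = 6|s + 1| < 6·(ε/6) = ε.

δ = ε/6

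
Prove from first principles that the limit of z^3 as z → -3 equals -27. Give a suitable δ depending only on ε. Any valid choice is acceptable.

Fix ε > 0. We seek δ > 0 with 0 < |z + 3| < δ ⇒ |z^3 + 27| < ε.
Factor: z^3 + 27 = (z + 3)(z^2 - 3z + 9), so |z^3 + 27| = |z + 3|·|z^2 - 3z + 9|.
Impose δ ≤ 2 so that |z| < 5; then |z^2 - 3z + 9| ≤ 49.
Hence |z^3 + 27| ≤ 49|z + 3|, which is < ε once |z + 3| < ε/49.
Take δ = min(2, ε/49). If 0 < |z + 3| < δ then both bounds hold and |z^3 + 27| ≤ 49|z + 3| < 49·(ε/49) = ε.

δ = min(2, ε/49)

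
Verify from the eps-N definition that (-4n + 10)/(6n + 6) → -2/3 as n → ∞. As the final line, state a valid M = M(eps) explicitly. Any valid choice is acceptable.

Let eps > 0. For n ≥ 1, |(-4n + 10)/(6n + 6) + 2/3| = |84|/(6(6n + 6)) = 84/(6(6n + 6)).
Since 6n + 6 ≥ 6n for n ≥ 1, this is ≤ 84/(6·6n) = (7/3)/n.
So |(-4n + 10)/(6n + 6) + 2/3| < eps whenever n > (7/3)/eps.
Take M = (7/3)/eps. If n > M then |(-4n + 10)/(6n + 6) + 2/3| ≤ (7/3)/n < eps.

M = (7/3)/eps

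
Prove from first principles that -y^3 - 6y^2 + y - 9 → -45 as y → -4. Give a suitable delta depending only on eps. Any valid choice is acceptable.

delta = min(1, eps/44)

Suppose eps > 0. We want delta > 0 such that 0 < |y + 4| < delta implies |(-y^3 - 6y^2 + y - 9) + 45| < eps.
(-y^3 - 6y^2 + y - 9) + 45 = -y^3 - 6y^2 + y + 36 = (y + 4)(-y^2 - 2y + 9).
So |(-y^3 - 6y^2 + y - 9) + 45| = |y + 4|·|-y^2 - 2y + 9|.
Require delta ≤ 1. Then |y + 4| < 1 gives |y| < 5, and by the triangle inequality |-y^2 - 2y + 9| ≤ 5^2 + 2·5 + 9 = 44.
Hence |(-y^3 - 6y^2 + y - 9) + 45| ≤ 44|y + 4| < eps provided |y + 4| < eps/44.
Choosing delta = min(1, eps/44) ensures both conditions, hence |(-y^3 - 6y^2 + y - 9) + 45| < eps.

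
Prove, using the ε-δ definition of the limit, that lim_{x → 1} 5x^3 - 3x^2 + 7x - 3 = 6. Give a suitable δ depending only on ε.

δ = min(1, ε/33)

Suppose ε > 0. We want δ > 0 such that 0 < |x − 1| < δ implies |(5x^3 - 3x^2 + 7x - 3) − 6| < ε.
(5x^3 - 3x^2 + 7x - 3) − 6 = 5x^3 - 3x^2 + 7x - 9 = (x − 1)(5x^2 + 2x + 9).
So |(5x^3 - 3x^2 + 7x - 3) − 6| = |x − 1|·|5x^2 + 2x + 9|.
Assume first that |x − 1| < 1, so |x| < 2. Then |5x^2 + 2x + 9| ≤ 5·2^2 + 2·2 + 9 = 33.
Hence |(5x^3 - 3x^2 + 7x - 3) − 6| ≤ 33|x − 1| < ε provided |x − 1| < ε/33.
Take δ = min(1, ε/33). Then 0 < |x − 1| < δ gives both |x − 1| < 1 and |x − 1| < ε/33, so |(5x^3 - 3x^2 + 7x - 3) − 6| < ε.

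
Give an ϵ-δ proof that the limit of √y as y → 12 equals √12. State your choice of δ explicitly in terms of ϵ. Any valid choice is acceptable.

δ = min(12, √12·ϵ)

Suppose ϵ > 0. We want δ > 0 such that 0 < |y − 12| < δ implies |√y − √12| < ϵ.
Rationalise: √y − √12 = (y − 12)/(√y + √12), so |√y − √12| = |y − 12|/(√y + √12).
Restrict δ ≤ 12 so that |y − 12| < 12 forces y > 0, and then √y + √12 > √12.
Hence |√y − √12| < |y − 12|/√12, which is < ϵ once |y − 12| < √12·ϵ.
Take δ = min(12, √12·ϵ). If 0 < |y − 12| < δ then y > 0 and |√y − √12| < |y − 12|/√12 < ϵ.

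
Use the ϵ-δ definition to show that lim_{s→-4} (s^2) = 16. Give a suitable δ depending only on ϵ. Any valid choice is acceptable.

δ = min(2, ϵ/10)

Let ϵ > 0 be given. We seek δ > 0 with 0 < |s + 4| < δ ⇒ |s^2 − 16| < ϵ.
Factor: s^2 − 16 = (s + 4)(s - 4), so |s^2 − 16| = |s + 4|·|s - 4|.
Impose δ ≤ 2 so that |s| < 6; then |s - 4| ≤ 10.
Hence |s^2 − 16| ≤ 10|s + 4|, which is < ϵ once |s + 4| < ϵ/10.
Take δ = min(2, ϵ/10). If 0 < |s + 4| < δ then both bounds hold and |s^2 − 16| ≤ 10|s + 4| < 10·(ϵ/10) = ϵ.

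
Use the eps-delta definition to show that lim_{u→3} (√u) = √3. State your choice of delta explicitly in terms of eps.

delta = min(3, √3·eps)

Let eps > 0. We want delta > 0 such that 0 < |u − 3| < delta implies |√u − √3| < eps.
Rationalise: √u − √3 = (u − 3)/(√u + √3), so |√u − √3| = |u − 3|/(√u + √3).
Restrict delta ≤ 3 so that |u − 3| < 3 forces u > 0, and then √u + √3 > √3.
Hence |√u − √3| < |u − 3|/√3, which is < eps once |u − 3| < √3·eps.
Take delta = min(3, √3·eps). If 0 < |u − 3| < delta then u > 0 and |√u − √3| < |u − 3|/√3 < eps.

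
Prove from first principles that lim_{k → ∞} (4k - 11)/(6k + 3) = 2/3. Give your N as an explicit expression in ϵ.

Fix ϵ > 0. For k ≥ 1, |(4k - 11)/(6k + 3) − (2/3)| = |-78|/(6(6k + 3)) = 78/(6(6k + 3)).
Since 6k + 3 ≥ 6k for k ≥ 1, this is ≤ 78/(6·6k) = (13/6)/k.
So |(4k - 11)/(6k + 3) − (2/3)| < ϵ whenever k > (13/6)/ϵ.
Take N = (13/6)/ϵ. If k > N then |(4k - 11)/(6k + 3) − (2/3)| ≤ (13/6)/k < ϵ.

N = (13/6)/ϵ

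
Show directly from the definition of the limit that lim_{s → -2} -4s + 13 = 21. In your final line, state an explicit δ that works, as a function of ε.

δ = ε/4

Suppose ε > 0. We need δ > 0 so that 0 < |s + 2| < δ implies |(-4s + 13) − 21| < ε.
|(-4s + 13) − 21| = |-4s - 8| = 4|s + 2|.
Thus it suffices that |s + 2| < ε/4.
Choosing δ = ε/4 gives |(-4s + 13) − 21| = 4|s + 2| < ε whenever |s + 2| < δ.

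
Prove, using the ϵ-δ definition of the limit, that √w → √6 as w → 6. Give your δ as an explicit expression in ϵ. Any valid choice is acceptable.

δ = min(6, √6·ϵ)

Let ϵ > 0 be given. We want δ > 0 such that 0 < |w − 6| < δ implies |√w − √6| < ϵ.
Multiplying by the conjugate, |√w − √6| = |w − 6|/(√w + √6).
Restrict δ ≤ 6 so that |w − 6| < 6 forces w > 0, and then √w + √6 > √6.
Hence |√w − √6| < |w − 6|/√6, which is < ϵ once |w − 6| < √6·ϵ.
Take δ = min(6, √6·ϵ). If 0 < |w − 6| < δ then w > 0 and |√w − √6| < |w − 6|/√6 < ϵ.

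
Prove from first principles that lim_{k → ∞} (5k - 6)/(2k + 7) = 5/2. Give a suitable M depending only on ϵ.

Fix ϵ > 0. For k ≥ 1, |(5k - 6)/(2k + 7) − (5/2)| = |-47|/(2(2k + 7)) = 47/(2(2k + 7)).
Since 2k + 7 ≥ 2k for k ≥ 1, this is ≤ 47/(2·2k) = (47/4)/k.
So |(5k - 6)/(2k + 7) − (5/2)| < ϵ whenever k > (47/4)/ϵ.
Take M = (47/4)/ϵ. If k > M then |(5k - 6)/(2k + 7) − (5/2)| ≤ (47/4)/k < ϵ.

M = (47/4)/ϵ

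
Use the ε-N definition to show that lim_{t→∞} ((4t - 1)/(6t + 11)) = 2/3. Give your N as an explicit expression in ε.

Fix ε > 0. We seek N > 0 such that t > N implies |(4t - 1)/(6t + 11) − (2/3)| < ε.
(4t - 1)/(6t + 11) − (2/3) = (6(4t - 1) − 4(6t + 11)) / (6(6t + 11)) = -50/(6(6t + 11)).
For t > 0 we have 6t + 11 > 6t, so |(4t - 1)/(6t + 11) − (2/3)| = 50/(6(6t + 11)) < 50/(6·6t) = (25/18)/t.
Thus |(4t - 1)/(6t + 11) − (2/3)| < ε whenever t > (25/18)/ε.
Take N = (25/18)/ε. If t > N then |(4t - 1)/(6t + 11) − (2/3)| < (25/18)/t < ε.

N = (25/18)/ε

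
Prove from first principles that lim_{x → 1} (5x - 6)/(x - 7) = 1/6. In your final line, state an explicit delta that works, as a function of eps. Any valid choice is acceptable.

delta = min(3, (18/29)eps)

Suppose eps > 0. We want delta > 0 with 0 < |x − 1| < delta ⇒ |(5x - 6)/(x - 7) − (1/6)| < eps.
Combining over a common denominator, (5x - 6)/(x - 7) − (1/6) = [(5x - 6)·(-6) − (-1)·(x - 7)] / [(-6)·(x - 7)] = -29(x − 1) / ((-6)(x - 7)).
So |(5x - 6)/(x - 7) − (1/6)| = 29|x − 1| / (6·|x − 7|).
Restrict delta ≤ 3. Then |x − 1| < 3 gives |x − 7| = |(x − 1) + (-6)| ≥ 6 − 3 = 3.
Hence |(5x - 6)/(x - 7) − (1/6)| < 29|x − 1|/(6·3) = (29/18)|x − 1|, which is < eps once |x − 1| < (18/29)eps.
Take delta = min(3, (18/29)eps). Then 0 < |x − 1| < delta forces both bounds, so |(5x - 6)/(x - 7) − (1/6)| < eps.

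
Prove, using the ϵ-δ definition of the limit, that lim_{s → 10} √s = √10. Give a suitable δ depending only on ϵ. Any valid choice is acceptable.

δ = min(10, √10·ϵ)

Let ϵ > 0. We want δ > 0 such that 0 < |s − 10| < δ implies |√s − √10| < ϵ.
Multiplying by the conjugate, |√s − √10| = |s − 10|/(√s + √10).
Restrict δ ≤ 10 so that |s − 10| < 10 forces s > 0, and then √s + √10 > √10.
Hence |√s − √10| < |s − 10|/√10, which is < ϵ once |s − 10| < √10·ϵ.
Take δ = min(10, √10·ϵ). If 0 < |s − 10| < δ then s > 0 and |√s − √10| < |s − 10|/√10 < ϵ.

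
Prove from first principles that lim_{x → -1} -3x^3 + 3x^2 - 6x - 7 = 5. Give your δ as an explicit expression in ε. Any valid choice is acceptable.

Fix ε > 0. We want δ > 0 such that 0 < |x + 1| < δ implies |(-3x^3 + 3x^2 - 6x - 7) − 5| < ε.
(-3x^3 + 3x^2 - 6x - 7) − 5 = -3x^3 + 3x^2 - 6x - 12 = (x + 1)(-3x^2 + 6x - 12).
So |(-3x^3 + 3x^2 - 6x - 7) − 5| = |x + 1|·|-3x^2 + 6x - 12|.
Require δ ≤ 1. Then |x + 1| < 1 gives |x| < 2, and by the triangle inequality |-3x^2 + 6x - 12| ≤ 3·2^2 + 6·2 + 12 = 36.
Hence |(-3x^3 + 3x^2 - 6x - 7) − 5| ≤ 36|x + 1| < ε provided |x + 1| < ε/36.
Take δ = min(1, ε/36). Then 0 < |x + 1| < δ gives both |x + 1| < 1 and |x + 1| < ε/36, so |(-3x^3 + 3x^2 - 6x - 7) − 5| < ε.

δ = min(1, ε/36)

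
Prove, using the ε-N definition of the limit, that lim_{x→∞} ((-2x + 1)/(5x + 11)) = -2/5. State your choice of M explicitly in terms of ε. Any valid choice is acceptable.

M = (27/25)/ε

Let ε > 0. We seek M > 0 such that x > M implies |(-2x + 1)/(5x + 11) + 2/5| < ε.
(-2x + 1)/(5x + 11) + 2/5 = (5(-2x + 1) − (-2)(5x + 11)) / (5(5x + 11)) = 27/(5(5x + 11)).
For x > 0 we have 5x + 11 > 5x, so |(-2x + 1)/(5x + 11) + 2/5| = 27/(5(5x + 11)) < 27/(5·5x) = (27/25)/x.
Thus |(-2x + 1)/(5x + 11) + 2/5| < ε whenever x > (27/25)/ε.
Take M = (27/25)/ε. If x > M then |(-2x + 1)/(5x + 11) + 2/5| < (27/25)/x < ε.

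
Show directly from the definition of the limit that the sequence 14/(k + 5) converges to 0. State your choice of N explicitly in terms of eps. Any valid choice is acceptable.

Suppose eps > 0. For k ≥ 1, |14/(k + 5) − 0| = 14/(k + 5) ≤ 14/k.
We need 14/k < eps, i.e. k > 14/eps.
Take N = 14/eps. If k > N then |14/(k + 5)| ≤ 14/k < eps.

N = 14/eps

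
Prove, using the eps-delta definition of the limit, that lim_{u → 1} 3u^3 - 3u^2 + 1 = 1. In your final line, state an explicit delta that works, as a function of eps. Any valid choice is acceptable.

delta = min(2, eps/27)

Let eps > 0 be given. We want delta > 0 such that 0 < |u − 1| < delta implies |(3u^3 - 3u^2 + 1) − 1| < eps.
(3u^3 - 3u^2 + 1) − 1 = 3u^3 - 3u^2 = (u − 1)(3u^2).
So |(3u^3 - 3u^2 + 1) − 1| = |u − 1|·|3u^2|.
Assume first that |u − 1| < 2, so |u| < 3. Then |3u^2| ≤ 3·3^2 = 27.
Hence |(3u^3 - 3u^2 + 1) − 1| ≤ 27|u − 1| < eps provided |u − 1| < eps/27.
Take delta = min(2, eps/27). Then 0 < |u − 1| < delta gives both |u − 1| < 2 and |u − 1| < eps/27, so |(3u^3 - 3u^2 + 1) − 1| < eps.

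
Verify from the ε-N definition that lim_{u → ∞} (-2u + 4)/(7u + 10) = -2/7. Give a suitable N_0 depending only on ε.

N_0 = (48/49)/ε

Let ε > 0 be given. We seek N_0 > 0 such that u > N_0 implies |(-2u + 4)/(7u + 10) + 2/7| < ε.
(-2u + 4)/(7u + 10) + 2/7 = (7(-2u + 4) − (-2)(7u + 10)) / (7(7u + 10)) = 48/(7(7u + 10)).
For u > 0 we have 7u + 10 > 7u, so |(-2u + 4)/(7u + 10) + 2/7| = 48/(7(7u + 10)) < 48/(7·7u) = (48/49)/u.
Thus |(-2u + 4)/(7u + 10) + 2/7| < ε whenever u > (48/49)/ε.
Take N_0 = (48/49)/ε. If u > N_0 then |(-2u + 4)/(7u + 10) + 2/7| < (48/49)/u < ε.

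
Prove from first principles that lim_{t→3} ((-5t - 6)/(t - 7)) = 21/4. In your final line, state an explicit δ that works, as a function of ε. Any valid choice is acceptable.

Let ε > 0 be given. We want δ > 0 with 0 < |t − 3| < δ ⇒ |(-5t - 6)/(t - 7) − (21/4)| < ε.
Combining over a common denominator, (-5t - 6)/(t - 7) − (21/4) = [(-5t - 6)·(-4) − (-21)·(t - 7)] / [(-4)·(t - 7)] = 41(t − 3) / ((-4)(t - 7)).
So |(-5t - 6)/(t - 7) − (21/4)| = 41|t − 3| / (4·|t − 7|).
Restrict δ ≤ 2. Then |t − 3| < 2 gives |t − 7| = |(t − 3) + (-4)| ≥ 4 − 2 = 2.
Hence |(-5t - 6)/(t - 7) − (21/4)| < 41|t − 3|/(4·2) = (41/8)|t − 3|, which is < ε once |t − 3| < (8/41)ε.
Take δ = min(2, (8/41)ε). Then 0 < |t − 3| < δ forces both bounds, so |(-5t - 6)/(t - 7) − (21/4)| < ε.

δ = min(2, (8/41)ε)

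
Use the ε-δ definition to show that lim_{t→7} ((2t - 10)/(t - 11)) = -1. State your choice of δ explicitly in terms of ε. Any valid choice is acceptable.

δ = min(2, (2/3)ε)

Suppose ε > 0. We want δ > 0 with 0 < |t − 7| < δ ⇒ |(2t - 10)/(t - 11) + 1| < ε.
Combining over a common denominator, (2t - 10)/(t - 11) + 1 = [(2t - 10)·(-4) − 4·(t - 11)] / [(-4)·(t - 11)] = -12(t − 7) / ((-4)(t - 11)).
So |(2t - 10)/(t - 11) + 1| = 12|t − 7| / (4·|t − 11|).
Restrict δ ≤ 2. Then |t − 7| < 2 gives |t − 11| = |(t − 7) + (-4)| ≥ 4 − 2 = 2.
Hence |(2t - 10)/(t - 11) + 1| < 12|t − 7|/(4·2) = (3/2)|t − 7|, which is < ε once |t − 7| < (2/3)ε.
Take δ = min(2, (2/3)ε). Then 0 < |t − 7| < δ forces both bounds, so |(2t - 10)/(t - 11) + 1| < ε.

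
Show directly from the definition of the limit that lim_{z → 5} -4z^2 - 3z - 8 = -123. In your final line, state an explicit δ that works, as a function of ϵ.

δ = min(1, ϵ/47)

Let ϵ > 0 be given. We want δ > 0 such that 0 < |z − 5| < δ implies |(-4z^2 - 3z - 8) + 123| < ϵ.
(-4z^2 - 3z - 8) + 123 = -4z^2 - 3z + 115 = (z − 5)(-4z - 23).
So |(-4z^2 - 3z - 8) + 123| = |z − 5|·|-4z - 23|.
Require δ ≤ 1. Then |z − 5| < 1 gives |z| < 6, and by the triangle inequality |-4z - 23| ≤ 4·6 + 23 = 47.
Hence |(-4z^2 - 3z - 8) + 123| ≤ 47|z − 5| < ϵ provided |z − 5| < ϵ/47.
Take δ = min(1, ϵ/47). Then 0 < |z − 5| < δ gives both |z − 5| < 1 and |z − 5| < ϵ/47, so |(-4z^2 - 3z - 8) + 123| < ϵ.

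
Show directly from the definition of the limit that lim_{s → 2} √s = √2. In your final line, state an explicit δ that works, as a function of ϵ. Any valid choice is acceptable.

δ = min(2, √2·ϵ)

Let ϵ > 0. We want δ > 0 such that 0 < |s − 2| < δ implies |√s − √2| < ϵ.
Rationalise: √s − √2 = (s − 2)/(√s + √2), so |√s − √2| = |s − 2|/(√s + √2).
Restrict δ ≤ 2 so that |s − 2| < 2 forces s > 0, and then √s + √2 > √2.
Hence |√s − √2| < |s − 2|/√2, which is < ϵ once |s − 2| < √2·ϵ.
Take δ = min(2, √2·ϵ). If 0 < |s − 2| < δ then s > 0 and |√s − √2| < |s − 2|/√2 < ϵ.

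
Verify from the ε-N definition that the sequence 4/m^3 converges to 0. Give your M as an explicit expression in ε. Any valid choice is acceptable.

Fix ε > 0. For m ≥ 1, |4/m^3 − 0| = 4/m^3.
4/m^3 < ε ⇔ m^3 > 4/ε ⇔ m > (4/ε)^{1/3}.
Take M = (4/ε)^{1/3}. Then m > M implies 4/m^3 < ε.

M = (4/ε)^{1/3}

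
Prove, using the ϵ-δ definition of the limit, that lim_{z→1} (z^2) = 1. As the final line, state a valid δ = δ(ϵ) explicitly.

Let ϵ > 0 be given. We seek δ > 0 with 0 < |z − 1| < δ ⇒ |z^2 − 1| < ϵ.
Factor: z^2 − 1 = (z − 1)(z + 1), so |z^2 − 1| = |z − 1|·|z + 1|.
Restrict δ ≤ 1. Then |z − 1| < 1 gives |z| < 2, so by the triangle inequality |z + 1| ≤ 2 + 1 = 3.
Hence |z^2 − 1| ≤ 3|z − 1|, which is < ϵ once |z − 1| < ϵ/3.
Take δ = min(1, ϵ/3). If 0 < |z − 1| < δ then both bounds hold and |z^2 − 1| ≤ 3|z − 1| < 3·(ϵ/3) = ϵ.

δ = min(1, ϵ/3)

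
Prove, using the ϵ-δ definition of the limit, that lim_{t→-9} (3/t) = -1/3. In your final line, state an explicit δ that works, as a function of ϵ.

δ = min(9/2, (27/2)ϵ)

Suppose ϵ > 0. We seek δ > 0 such that 0 < |t + 9| < δ implies |3/t + 1/3| < ϵ.
|3/t + 1/3| = 3·|-9 − t|/(9·|t|) = 3|t + 9|/(9|t|).
Require δ ≤ 9/2 so that |t| > 9 − 9/2 = 9/2, hence 9|t| > 81/2.
Then |3/t + 1/3| < 3|t + 9|/(81/2), which is < ϵ when |t + 9| < (27/2)ϵ.
Take δ = min(9/2, (27/2)ϵ). Then 0 < |t + 9| < δ gives both |t + 9| < 9/2 and |t + 9| < (27/2)ϵ, so |3/t + 1/3| < ϵ.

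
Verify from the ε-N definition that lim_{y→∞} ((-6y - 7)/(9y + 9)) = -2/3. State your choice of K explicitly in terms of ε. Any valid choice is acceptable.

K = (1/9)/ε

Suppose ε > 0. We seek K > 0 such that y > K implies |(-6y - 7)/(9y + 9) + 2/3| < ε.
(-6y - 7)/(9y + 9) + 2/3 = (9(-6y - 7) − (-6)(9y + 9)) / (9(9y + 9)) = -9/(9(9y + 9)).
For y > 0 we have 9y + 9 > 9y, so |(-6y - 7)/(9y + 9) + 2/3| = 9/(9(9y + 9)) < 9/(9·9y) = (1/9)/y.
Thus |(-6y - 7)/(9y + 9) + 2/3| < ε whenever y > (1/9)/ε.
Take K = (1/9)/ε. If y > K then |(-6y - 7)/(9y + 9) + 2/3| < (1/9)/y < ε.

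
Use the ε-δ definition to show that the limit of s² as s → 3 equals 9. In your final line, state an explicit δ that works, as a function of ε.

δ = min(1, ε/7)

Let ε > 0 be given. We seek δ > 0 with 0 < |s − 3| < δ ⇒ |s² − 9| < ε.
Factor: s² − 9 = (s − 3)(s + 3), so |s² − 9| = |s − 3|·|s + 3|.
Impose δ ≤ 1 so that |s| < 4; then |s + 3| ≤ 7.
Hence |s² − 9| ≤ 7|s − 3|, which is < ε once |s − 3| < ε/7.
Take δ = min(1, ε/7). If 0 < |s − 3| < δ then both bounds hold and |s² − 9| ≤ 7|s − 3| < 7·(ε/7) = ε.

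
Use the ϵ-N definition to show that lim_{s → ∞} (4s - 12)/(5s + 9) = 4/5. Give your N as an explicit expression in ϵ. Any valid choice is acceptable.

Suppose ϵ > 0. We seek N > 0 such that s > N implies |(4s - 12)/(5s + 9) − (4/5)| < ϵ.
(4s - 12)/(5s + 9) − (4/5) = (5(4s - 12) − 4(5s + 9)) / (5(5s + 9)) = -96/(5(5s + 9)).
For s > 0 we have 5s + 9 > 5s, so |(4s - 12)/(5s + 9) − (4/5)| = 96/(5(5s + 9)) < 96/(5·5s) = (96/25)/s.
Thus |(4s - 12)/(5s + 9) − (4/5)| < ϵ whenever s > (96/25)/ϵ.
Take N = (96/25)/ϵ. If s > N then |(4s - 12)/(5s + 9) − (4/5)| < (96/25)/s < ϵ.

N = (96/25)/ϵ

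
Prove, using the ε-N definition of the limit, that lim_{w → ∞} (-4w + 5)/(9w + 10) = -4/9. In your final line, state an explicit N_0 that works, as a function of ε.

N_0 = (85/81)/ε

Suppose ε > 0. We seek N_0 > 0 such that w > N_0 implies |(-4w + 5)/(9w + 10) + 4/9| < ε.
(-4w + 5)/(9w + 10) + 4/9 = (9(-4w + 5) − (-4)(9w + 10)) / (9(9w + 10)) = 85/(9(9w + 10)).
For w > 0 we have 9w + 10 > 9w, so |(-4w + 5)/(9w + 10) + 4/9| = 85/(9(9w + 10)) < 85/(9·9w) = (85/81)/w.
Thus |(-4w + 5)/(9w + 10) + 4/9| < ε whenever w > (85/81)/ε.
Take N_0 = (85/81)/ε. If w > N_0 then |(-4w + 5)/(9w + 10) + 4/9| < (85/81)/w < ε.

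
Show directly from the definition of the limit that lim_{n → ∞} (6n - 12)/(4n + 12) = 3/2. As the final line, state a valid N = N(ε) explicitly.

Suppose ε > 0. For n ≥ 1, |(6n - 12)/(4n + 12) − (3/2)| = |-120|/(4(4n + 12)) = 120/(4(4n + 12)).
Since 4n + 12 ≥ 4n for n ≥ 1, this is ≤ 120/(4·4n) = (15/2)/n.
So |(6n - 12)/(4n + 12) − (3/2)| < ε whenever n > (15/2)/ε.
Take N = (15/2)/ε. If n > N then |(6n - 12)/(4n + 12) − (3/2)| ≤ (15/2)/n < ε.

N = (15/2)/ε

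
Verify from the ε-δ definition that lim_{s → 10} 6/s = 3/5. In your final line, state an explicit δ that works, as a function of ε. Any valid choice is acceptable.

Let ε > 0. We seek δ > 0 such that 0 < |s − 10| < δ implies |6/s − (3/5)| < ε.
|6/s − (3/5)| = 6·|10 − s|/(10·|s|) = 6|s − 10|/(10|s|).
Require δ ≤ 5 so that |s| > 10 − 5 = 5, hence 10|s| > 50.
Then |6/s − (3/5)| < 6|s − 10|/50, which is < ε when |s − 10| < (25/3)ε.
Take δ = min(5, (25/3)ε). Then 0 < |s − 10| < δ gives both |s − 10| < 5 and |s − 10| < (25/3)ε, so |6/s − (3/5)| < ε.

δ = min(5, (25/3)ε)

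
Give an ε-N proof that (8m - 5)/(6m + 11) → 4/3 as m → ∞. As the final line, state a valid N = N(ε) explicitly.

N = (59/18)/ε

Fix ε > 0. For m ≥ 1, |(8m - 5)/(6m + 11) − (4/3)| = |-118|/(6(6m + 11)) = 118/(6(6m + 11)).
Since 6m + 11 ≥ 6m for m ≥ 1, this is ≤ 118/(6·6m) = (59/18)/m.
So |(8m - 5)/(6m + 11) − (4/3)| < ε whenever m > (59/18)/ε.
Take N = (59/18)/ε. If m > N then |(8m - 5)/(6m + 11) − (4/3)| ≤ (59/18)/m < ε.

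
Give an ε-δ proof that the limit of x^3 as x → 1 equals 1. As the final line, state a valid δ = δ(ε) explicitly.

δ = min(1, ε/7)

Let ε > 0. We seek δ > 0 with 0 < |x − 1| < δ ⇒ |x^3 − 1| < ε.
Factor: x^3 − 1 = (x − 1)(x^2 + x + 1), so |x^3 − 1| = |x − 1|·|x^2 + x + 1|.
Impose δ ≤ 1 so that |x| < 2; then |x^2 + x + 1| ≤ 7.
Hence |x^3 − 1| ≤ 7|x − 1|, which is < ε once |x − 1| < ε/7.
Take δ = min(1, ε/7). If 0 < |x − 1| < δ then both bounds hold and |x^3 − 1| ≤ 7|x − 1| < 7·(ε/7) = ε.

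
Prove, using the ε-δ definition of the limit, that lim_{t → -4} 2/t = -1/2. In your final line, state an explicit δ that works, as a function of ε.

Fix ε > 0. We seek δ > 0 such that 0 < |t + 4| < δ implies |2/t + 1/2| < ε.
|2/t + 1/2| = 2·|-4 − t|/(4·|t|) = 2|t + 4|/(4|t|).
Require δ ≤ 2 so that |t| > 4 − 2 = 2, hence 4|t| > 8.
Then |2/t + 1/2| < 2|t + 4|/8, which is < ε when |t + 4| < 4ε.
Take δ = min(2, 4ε). Then 0 < |t + 4| < δ gives both |t + 4| < 2 and |t + 4| < 4ε, so |2/t + 1/2| < ε.

δ = min(2, 4ε)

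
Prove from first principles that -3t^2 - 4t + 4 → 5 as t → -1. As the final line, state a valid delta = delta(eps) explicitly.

Fix eps > 0. We want delta > 0 such that 0 < |t + 1| < delta implies |(-3t^2 - 4t + 4) − 5| < eps.
(-3t^2 - 4t + 4) − 5 = -3t^2 - 4t - 1 = (t + 1)(-3t - 1).
So |(-3t^2 - 4t + 4) − 5| = |t + 1|·|-3t - 1|.
Require delta ≤ 2. Then |t + 1| < 2 gives |t| < 3, and by the triangle inequality |-3t - 1| ≤ 3·3 + 1 = 10.
Hence |(-3t^2 - 4t + 4) − 5| ≤ 10|t + 1| < eps provided |t + 1| < eps/10.
Choosing delta = min(2, eps/10) ensures both conditions, hence |(-3t^2 - 4t + 4) − 5| < eps.

delta = min(2, eps/10)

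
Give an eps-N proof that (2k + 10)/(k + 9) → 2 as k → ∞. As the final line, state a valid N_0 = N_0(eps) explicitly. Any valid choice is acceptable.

Let eps > 0 be given. For k ≥ 1, |(2k + 10)/(k + 9) − 2| = |-8|/((k + 9)) = 8/((k + 9)).
Since k + 9 ≥ k for k ≥ 1, this is ≤ 8/(k) = 8/k.
So |(2k + 10)/(k + 9) − 2| < eps whenever k > 8/eps.
Take N_0 = 8/eps. If k > N_0 then |(2k + 10)/(k + 9) − 2| ≤ 8/k < eps.

N_0 = 8/eps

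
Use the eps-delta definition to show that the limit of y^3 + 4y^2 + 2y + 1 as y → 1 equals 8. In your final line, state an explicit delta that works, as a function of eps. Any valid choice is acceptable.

Let eps > 0 be given. We want delta > 0 such that 0 < |y − 1| < delta implies |(y^3 + 4y^2 + 2y + 1) − 8| < eps.
(y^3 + 4y^2 + 2y + 1) − 8 = y^3 + 4y^2 + 2y - 7 = (y − 1)(y^2 + 5y + 7).
So |(y^3 + 4y^2 + 2y + 1) − 8| = |y − 1|·|y^2 + 5y + 7|.
Require delta ≤ 2. Then |y − 1| < 2 gives |y| < 3, and by the triangle inequality |y^2 + 5y + 7| ≤ 3^2 + 5·3 + 7 = 31.
Hence |(y^3 + 4y^2 + 2y + 1) − 8| ≤ 31|y − 1| < eps provided |y − 1| < eps/31.
Take delta = min(2, eps/31). Then 0 < |y − 1| < delta gives both |y − 1| < 2 and |y − 1| < eps/31, so |(y^3 + 4y^2 + 2y + 1) − 8| < eps.

delta = min(2, eps/31)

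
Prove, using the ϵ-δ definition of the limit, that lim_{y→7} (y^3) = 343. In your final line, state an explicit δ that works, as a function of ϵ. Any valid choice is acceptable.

Let ϵ > 0. We seek δ > 0 with 0 < |y − 7| < δ ⇒ |y^3 − 343| < ϵ.
Factor: y^3 − 343 = (y − 7)(y^2 + 7y + 49), so |y^3 − 343| = |y − 7|·|y^2 + 7y + 49|.
Impose δ ≤ 1 so that |y| < 8; then |y^2 + 7y + 49| ≤ 169.
Hence |y^3 − 343| ≤ 169|y − 7|, which is < ϵ once |y − 7| < ϵ/169.
Take δ = min(1, ϵ/169). If 0 < |y − 7| < δ then both bounds hold and |y^3 − 343| ≤ 169|y − 7| < 169·(ϵ/169) = ϵ.

δ = min(1, ϵ/169)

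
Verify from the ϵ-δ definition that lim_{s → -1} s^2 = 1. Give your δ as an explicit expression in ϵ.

Fix ϵ > 0. We seek δ > 0 with 0 < |s + 1| < δ ⇒ |s^2 − 1| < ϵ.
Factor: s^2 − 1 = (s + 1)(s - 1), so |s^2 − 1| = |s + 1|·|s - 1|.
Restrict δ ≤ 1. Then |s + 1| < 1 gives |s| < 2, so by the triangle inequality |s - 1| ≤ 2 + 1 = 3.
Hence |s^2 − 1| ≤ 3|s + 1|, which is < ϵ once |s + 1| < ϵ/3.
Take δ = min(1, ϵ/3). If 0 < |s + 1| < δ then both bounds hold and |s^2 − 1| ≤ 3|s + 1| < 3·(ϵ/3) = ϵ.

δ = min(1, ϵ/3)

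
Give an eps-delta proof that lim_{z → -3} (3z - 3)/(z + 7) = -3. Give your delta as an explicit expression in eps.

Suppose eps > 0. We want delta > 0 with 0 < |z + 3| < delta ⇒ |(3z - 3)/(z + 7) + 3| < eps.
Combining over a common denominator, (3z - 3)/(z + 7) + 3 = [(3z - 3)·4 − (-12)·(z + 7)] / [4·(z + 7)] = 24(z + 3) / (4(z + 7)).
So |(3z - 3)/(z + 7) + 3| = 24|z + 3| / (4·|z + 7|).
Restrict delta ≤ 2. Then |z + 3| < 2 gives |z + 7| = |(z + 3) + 4| ≥ 4 − 2 = 2.
Hence |(3z - 3)/(z + 7) + 3| < 24|z + 3|/(4·2) = 3|z + 3|, which is < eps once |z + 3| < (1/3)eps.
Take delta = min(2, (1/3)eps). Then 0 < |z + 3| < delta forces both bounds, so |(3z - 3)/(z + 7) + 3| < eps.

delta = min(2, (1/3)eps)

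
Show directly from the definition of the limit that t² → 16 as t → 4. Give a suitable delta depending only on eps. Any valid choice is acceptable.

delta = min(2, eps/10)

Let eps > 0. We seek delta > 0 with 0 < |t − 4| < delta ⇒ |t² − 16| < eps.
Factor: t² − 16 = (t − 4)(t + 4), so |t² − 16| = |t − 4|·|t + 4|.
Restrict delta ≤ 2. Then |t − 4| < 2 gives |t| < 6, so by the triangle inequality |t + 4| ≤ 6 + 4 = 10.
Hence |t² − 16| ≤ 10|t − 4|, which is < eps once |t − 4| < eps/10.
Take delta = min(2, eps/10). If 0 < |t − 4| < delta then both bounds hold and |t² − 16| ≤ 10|t − 4| < 10·(eps/10) = eps.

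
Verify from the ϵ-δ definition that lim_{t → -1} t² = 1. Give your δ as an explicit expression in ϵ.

Fix ϵ > 0. We seek δ > 0 with 0 < |t + 1| < δ ⇒ |t² − 1| < ϵ.
Factor: t² − 1 = (t + 1)(t - 1), so |t² − 1| = |t + 1|·|t - 1|.
Restrict δ ≤ 1. Then |t + 1| < 1 gives |t| < 2, so by the triangle inequality |t - 1| ≤ 2 + 1 = 3.
Hence |t² − 1| ≤ 3|t + 1|, which is < ϵ once |t + 1| < ϵ/3.
Take δ = min(1, ϵ/3). If 0 < |t + 1| < δ then both bounds hold and |t² − 1| ≤ 3|t + 1| < 3·(ϵ/3) = ϵ.

δ = min(1, ϵ/3)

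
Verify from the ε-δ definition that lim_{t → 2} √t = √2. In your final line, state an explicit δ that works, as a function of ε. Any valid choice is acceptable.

Suppose ε > 0. We want δ > 0 such that 0 < |t − 2| < δ implies |√t − √2| < ε.
Multiplying by the conjugate, |√t − √2| = |t − 2|/(√t + √2).
Restrict δ ≤ 2 so that |t − 2| < 2 forces t > 0, and then √t + √2 > √2.
Hence |√t − √2| < |t − 2|/√2, which is < ε once |t − 2| < √2·ε.
Take δ = min(2, √2·ε). If 0 < |t − 2| < δ then t > 0 and |√t − √2| < |t − 2|/√2 < ε.

δ = min(2, √2·ε)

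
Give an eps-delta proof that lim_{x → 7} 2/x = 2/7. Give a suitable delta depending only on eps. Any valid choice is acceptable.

delta = min(7/2, (49/4)eps)

Let eps > 0 be given. We seek delta > 0 such that 0 < |x − 7| < delta implies |2/x − (2/7)| < eps.
|2/x − (2/7)| = 2·|7 − x|/(7·|x|) = 2|x − 7|/(7|x|).
Require delta ≤ 7/2 so that |x| > 7 − 7/2 = 7/2, hence 7|x| > 49/2.
Then |2/x − (2/7)| < 2|x − 7|/(49/2), which is < eps when |x − 7| < (49/4)eps.
Take delta = min(7/2, (49/4)eps). Then 0 < |x − 7| < delta gives both |x − 7| < 7/2 and |x − 7| < (49/4)eps, so |2/x − (2/7)| < eps.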